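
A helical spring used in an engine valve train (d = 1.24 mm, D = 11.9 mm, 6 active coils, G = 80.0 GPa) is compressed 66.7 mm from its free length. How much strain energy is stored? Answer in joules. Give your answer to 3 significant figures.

5.20 J

k = Gd⁴/(8D³N_a) = (80.0×10³)(1.24⁴)/(8·11.9³·6) = 2.3383 N/mm
U = ½kδ² = 0.5 × 2.3383 × 66.7² = 5201.4 N·mm = 5.2014 J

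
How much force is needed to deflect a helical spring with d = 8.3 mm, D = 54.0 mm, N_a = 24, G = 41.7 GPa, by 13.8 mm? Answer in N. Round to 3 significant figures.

k = Gd⁴/(8D³N_a) = (41.7×10³)(8.3⁴)/(8·54.0³·24) = 6.5458 N/mm
F = k·δ = 6.5458 × 13.8 = 90.333 N

90.3 N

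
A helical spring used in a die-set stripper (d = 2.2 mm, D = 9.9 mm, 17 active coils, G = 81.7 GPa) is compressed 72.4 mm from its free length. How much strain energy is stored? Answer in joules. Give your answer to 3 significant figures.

k = Gd⁴/(8D³N_a) = (81.7×10³)(2.2⁴)/(8·9.9³·17) = 14.503 N/mm
U = ½kδ² = 0.5 × 14.503 × 72.4² = 38012 N·mm = 38.012 J

38.0 J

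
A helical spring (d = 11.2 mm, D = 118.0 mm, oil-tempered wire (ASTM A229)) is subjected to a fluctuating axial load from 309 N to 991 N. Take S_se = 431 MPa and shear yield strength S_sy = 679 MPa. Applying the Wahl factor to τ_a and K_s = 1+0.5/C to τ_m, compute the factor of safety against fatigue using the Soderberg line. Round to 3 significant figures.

C = D/d = 118.0/11.2 = 10.5357; K_W = (4C−1)/(4C−4)+0.615/C = 1.1370; K_s = 1+0.5/C = 1.0475
F_a = (F_max−F_min)/2 = 341 N; F_m = (F_max+F_min)/2 = 650 N
τ_a = K_W·8F_aD/(πd³) = 1.1370 × 72.933 = 82.926 MPa
τ_m = K_s·8F_mD/(πd³) = 1.0475 × 139.02 = 145.62 MPa
Soderberg: 1/n_f = τ_a/S_se + τ_m/S_sy = 82.926/431 + 145.62/679 = 0.19240 + 0.21446 = 0.40687
n_f = 1/0.40687 = 2.458

2.46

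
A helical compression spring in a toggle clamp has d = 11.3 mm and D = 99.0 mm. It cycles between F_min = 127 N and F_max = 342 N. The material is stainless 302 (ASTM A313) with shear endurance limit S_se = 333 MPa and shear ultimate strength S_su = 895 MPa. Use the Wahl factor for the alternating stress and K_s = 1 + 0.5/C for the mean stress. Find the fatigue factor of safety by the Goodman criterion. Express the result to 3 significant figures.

C = D/d = 99.0/11.3 = 8.7611; K_W = (4C−1)/(4C−4)+0.615/C = 1.1668; K_s = 1+0.5/C = 1.0571
F_a = (F_max−F_min)/2 = 107.5 N; F_m = (F_max+F_min)/2 = 234.5 N
τ_a = K_W·8F_aD/(πd³) = 1.1668 × 18.782 = 21.916 MPa
τ_m = K_s·8F_mD/(πd³) = 1.0571 × 40.972 = 43.31 MPa
Goodman: 1/n_f = τ_a/S_se + τ_m/S_su = 21.916/333 + 43.31/895 = 0.06581 + 0.04839 = 0.1142
n_f = 1/0.1142 = 8.756

8.76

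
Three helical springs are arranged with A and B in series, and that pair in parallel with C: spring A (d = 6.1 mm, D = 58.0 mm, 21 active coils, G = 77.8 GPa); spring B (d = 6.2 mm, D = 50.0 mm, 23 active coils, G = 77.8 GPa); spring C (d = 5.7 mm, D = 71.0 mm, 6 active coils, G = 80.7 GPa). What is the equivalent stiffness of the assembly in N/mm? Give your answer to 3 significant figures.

k_A = Gd⁴/(8D³N_a) = (77.8×10³)(6.1⁴)/(8·58.0³·21) = 3.2863 N/mm
k_B = Gd⁴/(8D³N_a) = (77.8×10³)(6.2⁴)/(8·50.0³·23) = 4.9983 N/mm
k_C = Gd⁴/(8D³N_a) = (80.7×10³)(5.7⁴)/(8·71.0³·6) = 4.9586 N/mm
Springs A,B series: k_AB = 1/(1/3.2863+1/4.9983) = 1.9827 N/mm; parallel with C: k_eq = 1.9827+4.9586 = 6.9413 N/mm

6.94 N/mm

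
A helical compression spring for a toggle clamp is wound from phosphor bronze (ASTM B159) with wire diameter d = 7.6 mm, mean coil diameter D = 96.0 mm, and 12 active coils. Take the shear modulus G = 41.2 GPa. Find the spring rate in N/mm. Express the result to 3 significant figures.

1.62 N/mm

k = Gd⁴/(8D³N_a) = (41.2×10³ × 7.6⁴) / (8 × 96.0³ × 12)
  = 1.37452e+08 / 8.49347e+07 = 1.6183 N/mm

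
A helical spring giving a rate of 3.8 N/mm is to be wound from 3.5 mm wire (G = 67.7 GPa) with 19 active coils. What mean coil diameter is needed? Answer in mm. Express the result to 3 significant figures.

D = (Gd⁴/(8N_a·k))^(1/3) = (67.7×10³·3.5⁴/(8·19·3.8))^(1/3)
  = (17588.7)^(1/3) = 26.0063 mm

26.0 mm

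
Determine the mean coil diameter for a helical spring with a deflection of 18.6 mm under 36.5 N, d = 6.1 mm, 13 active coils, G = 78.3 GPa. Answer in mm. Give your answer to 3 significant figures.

Required rate k = F/δ = 36.5/18.6 = 1.9624 N/mm
D = (Gd⁴/(8N_a·k))^(1/3) = (78.3×10³·6.1⁴/(8·13·1.9624))^(1/3)
  = (531212)^(1/3) = 80.9884 mm

81.0 mm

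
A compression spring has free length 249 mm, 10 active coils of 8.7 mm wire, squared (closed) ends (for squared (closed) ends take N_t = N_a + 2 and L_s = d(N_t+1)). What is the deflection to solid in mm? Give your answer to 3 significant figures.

136 mm

N_t = 12; L_s = 8.7·13 = 113.1 mm
δ_solid = L₀ − L_s = 249 − 113.1 = 135.9 mm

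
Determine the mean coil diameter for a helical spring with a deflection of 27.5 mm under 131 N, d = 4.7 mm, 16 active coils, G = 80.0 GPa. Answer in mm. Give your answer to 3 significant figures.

Required rate k = F/δ = 131/27.5 = 4.7636 N/mm
D = (Gd⁴/(8N_a·k))^(1/3) = (80.0×10³·4.7⁴/(8·16·4.7636))^(1/3)
  = (64022.5)^(1/3) = 40.0047 mm

40.0 mm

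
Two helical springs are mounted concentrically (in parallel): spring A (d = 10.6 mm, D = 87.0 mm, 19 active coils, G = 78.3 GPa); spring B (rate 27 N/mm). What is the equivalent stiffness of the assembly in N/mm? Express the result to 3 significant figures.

36.9 N/mm

k_A = Gd⁴/(8D³N_a) = (78.3×10³)(10.6⁴)/(8·87.0³·19) = 9.8761 N/mm
Parallel: k_eq = 9.8761 + 27 = 36.876 N/mm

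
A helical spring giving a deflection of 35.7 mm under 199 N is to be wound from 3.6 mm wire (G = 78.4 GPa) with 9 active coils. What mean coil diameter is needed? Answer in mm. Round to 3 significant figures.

Required rate k = F/δ = 199/35.7 = 5.5742 N/mm
D = (Gd⁴/(8N_a·k))^(1/3) = (78.4×10³·3.6⁴/(8·9·5.5742))^(1/3)
  = (32810.2)^(1/3) = 32.0137 mm

32.0 mm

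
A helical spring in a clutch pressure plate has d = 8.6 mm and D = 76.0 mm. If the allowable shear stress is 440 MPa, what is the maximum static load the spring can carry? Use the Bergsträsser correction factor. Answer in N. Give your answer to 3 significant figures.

1250 N

C = D/d = 76.0/8.6 = 8.8372
K_B = (4C+2)/(4C−3) = 37.349/32.349 = 1.1546
τ_max = K·8FD/(πd³) → F_max = τ_allow·πd³/(8DK)
F_max = 440·π·8.6³/(8·76.0·1.1546) = 8.7922e+05/701.98 = 1252.5 N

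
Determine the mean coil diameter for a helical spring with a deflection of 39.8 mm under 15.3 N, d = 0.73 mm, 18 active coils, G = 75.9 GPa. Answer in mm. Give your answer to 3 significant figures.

7.30 mm

Required rate k = F/δ = 15.3/39.8 = 0.38442 N/mm
D = (Gd⁴/(8N_a·k))^(1/3) = (75.9×10³·0.73⁴/(8·18·0.38442))^(1/3)
  = (389.37)^(1/3) = 7.3022 mm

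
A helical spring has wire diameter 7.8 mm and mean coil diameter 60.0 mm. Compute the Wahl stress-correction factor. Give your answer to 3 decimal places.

1.192

C = D/d = 60.0/7.8 = 7.6923
K_W = (4C−1)/(4C−4) + 0.615/C = 29.769/26.769 + 0.0799 = 1.1920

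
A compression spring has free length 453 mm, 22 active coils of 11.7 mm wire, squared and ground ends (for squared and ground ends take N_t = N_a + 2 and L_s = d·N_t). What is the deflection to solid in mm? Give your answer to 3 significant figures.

172 mm

N_t = 24; L_s = 11.7·24 = 280.8 mm
δ_solid = L₀ − L_s = 453 − 280.8 = 172.2 mm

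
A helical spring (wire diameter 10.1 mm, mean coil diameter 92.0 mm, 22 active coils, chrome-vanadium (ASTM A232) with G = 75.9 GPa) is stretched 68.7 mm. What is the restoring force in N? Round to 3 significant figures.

396 N

k = Gd⁴/(8D³N_a) = (75.9×10³)(10.1⁴)/(8·92.0³·22) = 5.763 N/mm
F = k·δ = 5.763 × 68.7 = 395.92 N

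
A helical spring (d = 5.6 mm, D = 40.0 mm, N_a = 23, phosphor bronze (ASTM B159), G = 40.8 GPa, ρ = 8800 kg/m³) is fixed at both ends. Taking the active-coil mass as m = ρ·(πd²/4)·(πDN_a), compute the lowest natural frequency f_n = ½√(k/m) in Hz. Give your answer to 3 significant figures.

k = Gd⁴/(8D³N_a) = (40.8×10³)(5.6⁴)/(8·40.0³·23) = 3.4073 N/mm = 3407.3 N/m
Wire length L = πDN_a = π·40.0·23 = 2890.3 mm
m = ρ·(πd²/4)·L = 8800 × 24.63×10⁻⁶ m² × 2.8903 m = 0.62645 kg
f_n = ½√(k/m) = 0.5·√(3407.3/0.62645) = 0.5·√(5439.1) = 36.875 Hz

36.9 Hz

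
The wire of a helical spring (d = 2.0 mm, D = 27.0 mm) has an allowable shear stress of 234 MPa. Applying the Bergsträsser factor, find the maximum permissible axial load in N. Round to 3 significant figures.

C = D/d = 27.0/2.0 = 13.5000
K_B = (4C+2)/(4C−3) = 56.000/51.000 = 1.0980
τ_max = K·8FD/(πd³) → F_max = τ_allow·πd³/(8DK)
F_max = 234·π·2.0³/(8·27.0·1.0980) = 5881.1/237.18 = 24.796 N

24.8 N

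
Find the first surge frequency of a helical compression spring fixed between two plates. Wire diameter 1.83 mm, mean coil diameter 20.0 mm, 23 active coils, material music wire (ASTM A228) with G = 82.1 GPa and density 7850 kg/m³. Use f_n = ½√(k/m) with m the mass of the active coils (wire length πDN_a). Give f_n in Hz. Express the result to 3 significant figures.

k = Gd⁴/(8D³N_a) = (82.1×10³)(1.83⁴)/(8·20.0³·23) = 0.62552 N/mm = 625.52 N/m
Wire length L = πDN_a = π·20.0·23 = 1445.1 mm
m = ρ·(πd²/4)·L = 7850 × 2.6302×10⁻⁶ m² × 1.4451 m = 0.029838 kg
f_n = ½√(k/m) = 0.5·√(625.52/0.029838) = 0.5·√(20964) = 72.394 Hz

72.4 Hz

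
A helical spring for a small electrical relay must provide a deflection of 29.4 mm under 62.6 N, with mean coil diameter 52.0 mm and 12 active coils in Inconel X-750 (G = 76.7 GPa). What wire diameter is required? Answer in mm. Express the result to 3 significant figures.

4.40 mm

Required rate k = F/δ = 62.6/29.4 = 2.1293 N/mm
d = (8D³N_a·k / G)^(1/4) = (8·52.0³·12·2.1293 / (76.7×10³))^0.25
  = (374.73)^0.25 = 4.3998 mm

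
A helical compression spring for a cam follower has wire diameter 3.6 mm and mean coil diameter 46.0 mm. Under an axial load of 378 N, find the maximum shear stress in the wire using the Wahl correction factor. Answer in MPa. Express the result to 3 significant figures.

Spring index C = D/d = 46.0/3.6 = 12.7778
K_W = (4C−1)/(4C−4) + 0.615/C = 50.111/47.111 + 0.0481 = 1.1118
τ₀ = 8FD/(πd³) = 8·378·46.0/(π·3.6³) = 139104/146.57 = 949.04 MPa
τ_max = K·τ₀ = 1.1118 × 949.04 = 1055.1 MPa

1060 MPa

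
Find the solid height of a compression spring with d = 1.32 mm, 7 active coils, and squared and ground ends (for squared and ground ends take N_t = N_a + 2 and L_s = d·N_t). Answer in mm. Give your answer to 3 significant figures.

squared and ground ends: N_t = N_a + 2 = 7 + 2 = 9
L_s = d·N_t = 1.32 × 9 = 11.88 mm

11.9 mm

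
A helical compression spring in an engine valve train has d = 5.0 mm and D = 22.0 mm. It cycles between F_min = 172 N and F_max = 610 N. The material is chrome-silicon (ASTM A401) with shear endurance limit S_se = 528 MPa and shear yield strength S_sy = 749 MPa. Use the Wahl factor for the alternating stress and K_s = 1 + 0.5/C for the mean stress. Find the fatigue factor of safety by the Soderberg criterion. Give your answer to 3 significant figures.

C = D/d = 22.0/5.0 = 4.4000; K_W = (4C−1)/(4C−4)+0.615/C = 1.3604; K_s = 1+0.5/C = 1.1136
F_a = (F_max−F_min)/2 = 219 N; F_m = (F_max+F_min)/2 = 391 N
τ_a = K_W·8F_aD/(πd³) = 1.3604 × 98.151 = 133.52 MPa
τ_m = K_s·8F_mD/(πd³) = 1.1136 × 175.24 = 195.15 MPa
Soderberg: 1/n_f = τ_a/S_se + τ_m/S_sy = 133.52/528 + 195.15/749 = 0.25288 + 0.26055 = 0.51343
n_f = 1/0.51343 = 1.948

1.95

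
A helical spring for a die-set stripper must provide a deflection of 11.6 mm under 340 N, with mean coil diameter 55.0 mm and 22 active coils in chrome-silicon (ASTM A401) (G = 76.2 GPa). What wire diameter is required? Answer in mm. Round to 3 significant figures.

Required rate k = F/δ = 340/11.6 = 29.31 N/mm
d = (8D³N_a·k / G)^(1/4) = (8·55.0³·22·29.31 / (76.2×10³))^0.25
  = (11263)^0.25 = 10.3019 mm

10.3 mm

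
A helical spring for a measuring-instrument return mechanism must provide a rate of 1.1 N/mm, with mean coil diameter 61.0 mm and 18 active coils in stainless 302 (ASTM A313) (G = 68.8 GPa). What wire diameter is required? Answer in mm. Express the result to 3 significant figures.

4.78 mm

d = (8D³N_a·k / G)^(1/4) = (8·61.0³·18·1.1 / (68.8×10³))^0.25
  = (522.58)^0.25 = 4.7812 mm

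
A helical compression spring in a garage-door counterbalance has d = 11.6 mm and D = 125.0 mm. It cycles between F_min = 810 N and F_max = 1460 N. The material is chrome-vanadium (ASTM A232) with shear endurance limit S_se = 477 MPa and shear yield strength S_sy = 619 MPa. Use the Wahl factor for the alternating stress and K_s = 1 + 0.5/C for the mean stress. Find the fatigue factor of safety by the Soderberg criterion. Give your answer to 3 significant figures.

1.82

C = D/d = 125.0/11.6 = 10.7759; K_W = (4C−1)/(4C−4)+0.615/C = 1.1338; K_s = 1+0.5/C = 1.0464
F_a = (F_max−F_min)/2 = 325 N; F_m = (F_max+F_min)/2 = 1135 N
τ_a = K_W·8F_aD/(πd³) = 1.1338 × 66.276 = 75.144 MPa
τ_m = K_s·8F_mD/(πd³) = 1.0464 × 231.46 = 242.2 MPa
Soderberg: 1/n_f = τ_a/S_se + τ_m/S_sy = 75.144/477 + 242.2/619 = 0.15753 + 0.39127 = 0.54881
n_f = 1/0.54881 = 1.822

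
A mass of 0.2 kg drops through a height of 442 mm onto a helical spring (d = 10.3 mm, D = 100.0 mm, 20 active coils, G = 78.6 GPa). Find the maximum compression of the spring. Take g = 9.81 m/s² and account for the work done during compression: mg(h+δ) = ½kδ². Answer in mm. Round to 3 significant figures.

18.1 mm

k = Gd⁴/(8D³N_a) = (78.6×10³)(10.3⁴)/(8·100.0³·20) = 5.5291 N/mm
W = mg = 0.2 × 9.81 = 1.962 N
½kδ² − Wδ − Wh = 0 → δ = (W + √(W² + 2kWh))/k
δ = (1.962 + √(3.8494 + 9589.65))/5.5291 = (1.962 + 97.946)/5.5291 = 18.07 mm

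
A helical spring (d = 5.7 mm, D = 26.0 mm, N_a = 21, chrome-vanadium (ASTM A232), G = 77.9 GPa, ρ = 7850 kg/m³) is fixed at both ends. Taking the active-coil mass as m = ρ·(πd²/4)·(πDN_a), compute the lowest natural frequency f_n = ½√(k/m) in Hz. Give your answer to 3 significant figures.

k = Gd⁴/(8D³N_a) = (77.9×10³)(5.7⁴)/(8·26.0³·21) = 27.849 N/mm = 27849 N/m
Wire length L = πDN_a = π·26.0·21 = 1715.3 mm
m = ρ·(πd²/4)·L = 7850 × 25.518×10⁻⁶ m² × 1.7153 m = 0.3436 kg
f_n = ½√(k/m) = 0.5·√(27849/0.3436) = 0.5·√(81051) = 142.35 Hz

142 Hz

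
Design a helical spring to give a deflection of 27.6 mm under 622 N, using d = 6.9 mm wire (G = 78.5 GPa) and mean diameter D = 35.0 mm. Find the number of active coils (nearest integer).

23

Required rate k = F/δ = 622/27.6 = 22.536 N/mm
N_a = Gd⁴/(8D³k) = (78.5×10³ × 6.9⁴)/(8 × 35.0³ × 22.536)
    = 1.77937e+08 / 7.72993e+06 = 23.02 → 23 coils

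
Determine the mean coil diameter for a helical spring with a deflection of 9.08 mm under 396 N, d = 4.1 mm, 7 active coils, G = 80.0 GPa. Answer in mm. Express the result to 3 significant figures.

21.0 mm

Required rate k = F/δ = 396/9.08 = 43.612 N/mm
D = (Gd⁴/(8N_a·k))^(1/3) = (80.0×10³·4.1⁴/(8·7·43.612))^(1/3)
  = (9256.1)^(1/3) = 20.9963 mm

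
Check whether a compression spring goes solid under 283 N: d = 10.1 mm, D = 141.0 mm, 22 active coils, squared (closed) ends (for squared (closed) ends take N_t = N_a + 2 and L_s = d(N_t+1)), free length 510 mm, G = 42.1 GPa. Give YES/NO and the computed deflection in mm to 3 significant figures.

YES, δ = 319 mm

k = Gd⁴/(8D³N_a) = (42.1×10³)(10.1⁴)/(8·141.0³·22) = 0.88797 N/mm
N_t = 24; L_s = 10.1·25 = 252.5 mm; δ_solid = L₀ − L_s = 510 − 252.5 = 257.5 mm
δ = F/k = 283/0.88797 = 318.7 mm
δ ≥ δ_solid → spring goes solid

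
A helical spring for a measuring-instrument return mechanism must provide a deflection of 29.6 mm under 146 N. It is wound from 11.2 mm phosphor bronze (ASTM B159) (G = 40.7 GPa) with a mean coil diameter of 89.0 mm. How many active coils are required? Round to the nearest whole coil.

Required rate k = F/δ = 146/29.6 = 4.9324 N/mm
N_a = Gd⁴/(8D³k) = (40.7×10³ × 11.2⁴)/(8 × 89.0³ × 4.9324)
    = 6.40422e+08 / 2.78177e+07 = 23.02 → 23 coils

23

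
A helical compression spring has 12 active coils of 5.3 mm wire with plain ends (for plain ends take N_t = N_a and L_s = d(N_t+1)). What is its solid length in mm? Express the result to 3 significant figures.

plain ends: N_t = N_a = 12
L_s = d·(N_t+1) = 5.3 × 13 = 68.9 mm

68.9 mm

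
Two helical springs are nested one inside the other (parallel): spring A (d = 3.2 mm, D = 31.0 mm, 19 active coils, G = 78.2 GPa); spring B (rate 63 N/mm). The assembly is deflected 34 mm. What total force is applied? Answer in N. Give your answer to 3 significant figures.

2200 N

k_A = Gd⁴/(8D³N_a) = (78.2×10³)(3.2⁴)/(8·31.0³·19) = 1.8108 N/mm
Parallel: k_eq = 1.8108 + 63 = 64.811 N/mm
F = k_eq·δ = 64.811·34 = 2203.6 N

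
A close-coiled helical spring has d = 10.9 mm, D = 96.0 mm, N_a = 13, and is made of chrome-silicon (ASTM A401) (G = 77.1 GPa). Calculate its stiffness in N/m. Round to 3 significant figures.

k = Gd⁴/(8D³N_a) = (77.1×10³ × 10.9⁴) / (8 × 96.0³ × 13)
  = 1.08833e+09 / 9.20125e+07 = 11.828 N/mm = 11828 N/m

11800 N/m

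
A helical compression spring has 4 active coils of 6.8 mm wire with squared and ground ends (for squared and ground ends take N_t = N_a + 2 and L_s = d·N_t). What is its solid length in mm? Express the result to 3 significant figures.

40.8 mm

squared and ground ends: N_t = N_a + 2 = 4 + 2 = 6
L_s = d·N_t = 6.8 × 6 = 40.8 mm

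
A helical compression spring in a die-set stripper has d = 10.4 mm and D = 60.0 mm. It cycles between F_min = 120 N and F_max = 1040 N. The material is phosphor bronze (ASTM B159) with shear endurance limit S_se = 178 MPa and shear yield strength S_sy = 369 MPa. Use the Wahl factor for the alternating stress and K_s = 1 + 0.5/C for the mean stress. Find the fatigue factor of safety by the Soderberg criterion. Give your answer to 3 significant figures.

1.48

C = D/d = 60.0/10.4 = 5.7692; K_W = (4C−1)/(4C−4)+0.615/C = 1.2639; K_s = 1+0.5/C = 1.0867
F_a = (F_max−F_min)/2 = 460 N; F_m = (F_max+F_min)/2 = 580 N
τ_a = K_W·8F_aD/(πd³) = 1.2639 × 62.481 = 78.967 MPa
τ_m = K_s·8F_mD/(πd³) = 1.0867 × 78.781 = 85.608 MPa
Soderberg: 1/n_f = τ_a/S_se + τ_m/S_sy = 78.967/178 + 85.608/369 = 0.44364 + 0.23200 = 0.67564
n_f = 1/0.67564 = 1.48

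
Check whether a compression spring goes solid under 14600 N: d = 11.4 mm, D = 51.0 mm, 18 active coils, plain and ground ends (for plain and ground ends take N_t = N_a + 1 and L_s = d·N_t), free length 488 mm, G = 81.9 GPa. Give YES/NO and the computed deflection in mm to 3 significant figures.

NO, δ = 202 mm

k = Gd⁴/(8D³N_a) = (81.9×10³)(11.4⁴)/(8·51.0³·18) = 72.415 N/mm
N_t = 19; L_s = 11.4·19 = 216.6 mm; δ_solid = L₀ − L_s = 488 − 216.6 = 271.4 mm
δ = F/k = 14600/72.415 = 201.61 mm
δ < δ_solid → spring does not go solid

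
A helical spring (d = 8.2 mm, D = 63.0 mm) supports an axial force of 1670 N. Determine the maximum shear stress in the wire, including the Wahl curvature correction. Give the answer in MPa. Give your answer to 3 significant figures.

Spring index C = D/d = 63.0/8.2 = 7.6829
K_W = (4C−1)/(4C−4) + 0.615/C = 29.732/26.732 + 0.0800 = 1.1923
τ₀ = 8FD/(πd³) = 8·1670·63.0/(π·8.2³) = 841680/1732.2 = 485.91 MPa
τ_max = K·τ₀ = 1.1923 × 485.91 = 579.34 MPa

579 MPa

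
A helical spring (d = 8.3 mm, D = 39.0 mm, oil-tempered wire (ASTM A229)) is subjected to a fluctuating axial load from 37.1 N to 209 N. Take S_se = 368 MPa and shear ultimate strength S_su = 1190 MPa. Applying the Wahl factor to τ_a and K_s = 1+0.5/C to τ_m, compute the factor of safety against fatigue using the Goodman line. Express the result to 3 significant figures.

13.5

C = D/d = 39.0/8.3 = 4.6988; K_W = (4C−1)/(4C−4)+0.615/C = 1.3337; K_s = 1+0.5/C = 1.1064
F_a = (F_max−F_min)/2 = 85.95 N; F_m = (F_max+F_min)/2 = 123.05 N
τ_a = K_W·8F_aD/(πd³) = 1.3337 × 14.929 = 19.909 MPa
τ_m = K_s·8F_mD/(πd³) = 1.1064 × 21.372 = 23.647 MPa
Goodman: 1/n_f = τ_a/S_se + τ_m/S_su = 19.909/368 + 23.647/1190 = 0.05410 + 0.01987 = 0.073973
n_f = 1/0.073973 = 13.52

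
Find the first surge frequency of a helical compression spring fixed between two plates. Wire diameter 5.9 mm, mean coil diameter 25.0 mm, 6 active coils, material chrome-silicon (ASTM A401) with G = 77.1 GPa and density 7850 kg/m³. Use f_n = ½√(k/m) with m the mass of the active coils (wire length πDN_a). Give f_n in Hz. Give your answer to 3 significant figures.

k = Gd⁴/(8D³N_a) = (77.1×10³)(5.9⁴)/(8·25.0³·6) = 124.57 N/mm = 1.2457e+05 N/m
Wire length L = πDN_a = π·25.0·6 = 471.24 mm
m = ρ·(πd²/4)·L = 7850 × 27.34×10⁻⁶ m² × 0.47124 m = 0.10114 kg
f_n = ½√(k/m) = 0.5·√(1.2457e+05/0.10114) = 0.5·√(1.2317e+06) = 554.9 Hz

555 Hz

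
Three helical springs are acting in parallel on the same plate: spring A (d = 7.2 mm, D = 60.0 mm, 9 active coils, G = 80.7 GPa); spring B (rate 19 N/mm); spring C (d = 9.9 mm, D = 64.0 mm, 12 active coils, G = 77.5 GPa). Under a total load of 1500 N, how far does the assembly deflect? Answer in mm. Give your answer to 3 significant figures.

k_A = Gd⁴/(8D³N_a) = (80.7×10³)(7.2⁴)/(8·60.0³·9) = 13.945 N/mm
k_C = Gd⁴/(8D³N_a) = (77.5×10³)(9.9⁴)/(8·64.0³·12) = 29.582 N/mm
Parallel: k_eq = 13.945 + 19 + 29.582 = 62.527 N/mm
δ = F/k_eq = 1500/62.527 = 23.99 mm

24.0 mm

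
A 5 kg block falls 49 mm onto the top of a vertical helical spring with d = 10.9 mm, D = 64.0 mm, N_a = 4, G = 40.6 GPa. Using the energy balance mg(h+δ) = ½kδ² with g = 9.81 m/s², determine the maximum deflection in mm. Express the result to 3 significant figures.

9.14 mm

k = Gd⁴/(8D³N_a) = (40.6×10³)(10.9⁴)/(8·64.0³·4) = 68.319 N/mm
W = mg = 5 × 9.81 = 49.05 N
½kδ² − Wδ − Wh = 0 → δ = (W + √(W² + 2kWh))/k
δ = (49.05 + √(2405.9 + 328403))/68.319 = (49.05 + 575.16)/68.319 = 9.1367 mm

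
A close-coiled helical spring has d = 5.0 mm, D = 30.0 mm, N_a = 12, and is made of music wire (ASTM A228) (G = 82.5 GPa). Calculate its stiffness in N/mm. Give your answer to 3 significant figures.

19.9 N/mm

k = Gd⁴/(8D³N_a) = (82.5×10³ × 5.0⁴) / (8 × 30.0³ × 12)
  = 5.15625e+07 / 2.592e+06 = 19.893 N/mm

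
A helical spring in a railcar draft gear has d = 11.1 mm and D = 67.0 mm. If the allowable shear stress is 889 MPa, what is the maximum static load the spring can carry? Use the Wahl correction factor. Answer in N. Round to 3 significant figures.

5700 N

C = D/d = 67.0/11.1 = 6.0360
K_W = (4C−1)/(4C−4) + 0.615/C = 23.144/20.144 + 0.1019 = 1.2508
τ_max = K·8FD/(πd³) → F_max = τ_allow·πd³/(8DK)
F_max = 889·π·11.1³/(8·67.0·1.2508) = 3.8196e+06/670.44 = 5697.2 N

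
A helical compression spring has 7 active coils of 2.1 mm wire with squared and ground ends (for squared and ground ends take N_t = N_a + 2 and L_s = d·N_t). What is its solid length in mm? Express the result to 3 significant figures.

squared and ground ends: N_t = N_a + 2 = 7 + 2 = 9
L_s = d·N_t = 2.1 × 9 = 18.9 mm

18.9 mm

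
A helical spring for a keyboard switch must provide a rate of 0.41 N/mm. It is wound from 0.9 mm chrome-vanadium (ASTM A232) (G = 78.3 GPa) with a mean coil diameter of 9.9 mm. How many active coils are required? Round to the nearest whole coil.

N_a = Gd⁴/(8D³k) = (78.3×10³ × 0.9⁴)/(8 × 9.9³ × 0.41)
    = 51372.6 / 3182.58 = 16.14 → 16 coils

16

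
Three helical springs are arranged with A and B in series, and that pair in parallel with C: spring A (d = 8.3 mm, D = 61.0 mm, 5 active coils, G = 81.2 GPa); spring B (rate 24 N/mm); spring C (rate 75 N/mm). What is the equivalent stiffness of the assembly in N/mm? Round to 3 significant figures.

90.3 N/mm

k_A = Gd⁴/(8D³N_a) = (81.2×10³)(8.3⁴)/(8·61.0³·5) = 42.444 N/mm
Springs A,B series: k_AB = 1/(1/42.444+1/24) = 15.331 N/mm; parallel with C: k_eq = 15.331+75 = 90.331 N/mm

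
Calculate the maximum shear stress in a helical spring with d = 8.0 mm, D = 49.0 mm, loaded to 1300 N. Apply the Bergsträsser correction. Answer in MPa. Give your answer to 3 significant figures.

Spring index C = D/d = 49.0/8.0 = 6.1250
K_B = (4C+2)/(4C−3) = 26.500/21.500 = 1.2326
τ₀ = 8FD/(πd³) = 8·1300·49.0/(π·8.0³) = 509600/1608.5 = 316.82 MPa
τ_max = K·τ₀ = 1.2326 × 316.82 = 390.5 MPa

390 MPa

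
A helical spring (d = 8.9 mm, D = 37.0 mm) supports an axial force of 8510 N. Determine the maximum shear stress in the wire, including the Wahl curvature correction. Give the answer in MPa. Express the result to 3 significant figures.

1580 MPa

Spring index C = D/d = 37.0/8.9 = 4.1573
K_W = (4C−1)/(4C−4) + 0.615/C = 15.629/12.629 + 0.1479 = 1.3855
τ₀ = 8FD/(πd³) = 8·8510·37.0/(π·8.9³) = 2.51896e+06/2214.7 = 1137.4 MPa
τ_max = K·τ₀ = 1.3855 × 1137.4 = 1575.8 MPa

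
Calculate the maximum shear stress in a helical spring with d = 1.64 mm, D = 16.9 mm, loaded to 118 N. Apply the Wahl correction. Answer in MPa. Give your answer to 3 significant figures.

1310 MPa

Spring index C = D/d = 16.9/1.64 = 10.3049
K_W = (4C−1)/(4C−4) + 0.615/C = 40.220/37.220 + 0.0597 = 1.1403
τ₀ = 8FD/(πd³) = 8·118·16.9/(π·1.64³) = 15953.6/13.857 = 1151.3 MPa
τ_max = K·τ₀ = 1.1403 × 1151.3 = 1312.8 MPa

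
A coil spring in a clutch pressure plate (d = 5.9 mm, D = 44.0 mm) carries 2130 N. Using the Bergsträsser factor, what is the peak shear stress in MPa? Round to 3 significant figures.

1380 MPa

Spring index C = D/d = 44.0/5.9 = 7.4576
K_B = (4C+2)/(4C−3) = 31.831/26.831 = 1.1864
τ₀ = 8FD/(πd³) = 8·2130·44.0/(π·5.9³) = 749760/645.22 = 1162 MPa
τ_max = K·τ₀ = 1.1864 × 1162 = 1378.6 MPa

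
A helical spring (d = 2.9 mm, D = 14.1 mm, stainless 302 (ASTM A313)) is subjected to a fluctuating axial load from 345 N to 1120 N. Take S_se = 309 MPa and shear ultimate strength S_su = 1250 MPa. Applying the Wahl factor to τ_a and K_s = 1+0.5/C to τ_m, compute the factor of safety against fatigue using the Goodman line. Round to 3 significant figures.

C = D/d = 14.1/2.9 = 4.8621; K_W = (4C−1)/(4C−4)+0.615/C = 1.3207; K_s = 1+0.5/C = 1.1028
F_a = (F_max−F_min)/2 = 387.5 N; F_m = (F_max+F_min)/2 = 732.5 N
τ_a = K_W·8F_aD/(πd³) = 1.3207 × 570.48 = 753.42 MPa
τ_m = K_s·8F_mD/(πd³) = 1.1028 × 1078.4 = 1189.3 MPa
Goodman: 1/n_f = τ_a/S_se + τ_m/S_su = 753.42/309 + 1189.3/1250 = 2.43825 + 0.95142 = 3.3897
n_f = 1/3.3897 = 0.295

0.295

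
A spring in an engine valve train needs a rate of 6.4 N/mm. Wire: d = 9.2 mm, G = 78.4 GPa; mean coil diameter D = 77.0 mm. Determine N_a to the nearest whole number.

N_a = Gd⁴/(8D³k) = (78.4×10³ × 9.2⁴)/(8 × 77.0³ × 6.4)
    = 5.61652e+08 / 2.33745e+07 = 24.03 → 24 coils

24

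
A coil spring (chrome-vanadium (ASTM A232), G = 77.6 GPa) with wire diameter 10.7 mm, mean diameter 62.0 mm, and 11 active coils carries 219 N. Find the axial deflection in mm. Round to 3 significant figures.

k = Gd⁴/(8D³N_a) = (77.6×10³)(10.7⁴)/(8·62.0³·11) = 48.5 N/mm
δ = F/k = 219 / 48.5 = 4.5155 mm

4.52 mm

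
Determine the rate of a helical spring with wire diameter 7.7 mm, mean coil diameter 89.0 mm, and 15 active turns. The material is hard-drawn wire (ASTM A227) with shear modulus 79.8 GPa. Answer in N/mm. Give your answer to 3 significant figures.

3.32 N/mm

k = Gd⁴/(8D³N_a) = (79.8×10³ × 7.7⁴) / (8 × 89.0³ × 15)
  = 2.80521e+08 / 8.45963e+07 = 3.316 N/mm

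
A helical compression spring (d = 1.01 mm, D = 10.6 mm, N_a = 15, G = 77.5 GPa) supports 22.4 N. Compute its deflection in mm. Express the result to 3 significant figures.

39.7 mm

k = Gd⁴/(8D³N_a) = (77.5×10³)(1.01⁴)/(8·10.6³·15) = 0.56427 N/mm
δ = F/k = 22.4 / 0.56427 = 39.697 mm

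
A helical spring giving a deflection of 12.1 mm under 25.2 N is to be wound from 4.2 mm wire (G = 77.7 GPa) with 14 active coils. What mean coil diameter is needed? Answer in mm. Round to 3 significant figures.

Required rate k = F/δ = 25.2/12.1 = 2.0826 N/mm
D = (Gd⁴/(8N_a·k))^(1/3) = (77.7×10³·4.2⁴/(8·14·2.0826))^(1/3)
  = (103654)^(1/3) = 46.9744 mm

47.0 mm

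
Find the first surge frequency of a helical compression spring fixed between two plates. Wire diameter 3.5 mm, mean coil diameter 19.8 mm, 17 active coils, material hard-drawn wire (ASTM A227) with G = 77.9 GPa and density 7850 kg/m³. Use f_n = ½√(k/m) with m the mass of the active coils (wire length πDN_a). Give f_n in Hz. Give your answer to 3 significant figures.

186 Hz

k = Gd⁴/(8D³N_a) = (77.9×10³)(3.5⁴)/(8·19.8³·17) = 11.073 N/mm = 11073 N/m
Wire length L = πDN_a = π·19.8·17 = 1057.5 mm
m = ρ·(πd²/4)·L = 7850 × 9.6211×10⁻⁶ m² × 1.0575 m = 0.079866 kg
f_n = ½√(k/m) = 0.5·√(11073/0.079866) = 0.5·√(1.3865e+05) = 186.18 Hz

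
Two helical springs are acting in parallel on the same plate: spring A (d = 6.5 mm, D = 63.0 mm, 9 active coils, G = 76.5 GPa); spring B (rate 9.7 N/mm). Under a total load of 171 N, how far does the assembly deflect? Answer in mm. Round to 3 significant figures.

9.89 mm

k_A = Gd⁴/(8D³N_a) = (76.5×10³)(6.5⁴)/(8·63.0³·9) = 7.5851 N/mm
Parallel: k_eq = 7.5851 + 9.7 = 17.285 N/mm
δ = F/k_eq = 171/17.285 = 9.8929 mm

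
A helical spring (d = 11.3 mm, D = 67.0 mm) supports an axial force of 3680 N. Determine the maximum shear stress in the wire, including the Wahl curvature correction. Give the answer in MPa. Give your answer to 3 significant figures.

Spring index C = D/d = 67.0/11.3 = 5.9292
K_W = (4C−1)/(4C−4) + 0.615/C = 22.717/19.717 + 0.1037 = 1.2559
τ₀ = 8FD/(πd³) = 8·3680·67.0/(π·11.3³) = 1.97248e+06/4533 = 435.14 MPa
τ_max = K·τ₀ = 1.2559 × 435.14 = 546.48 MPa

546 MPa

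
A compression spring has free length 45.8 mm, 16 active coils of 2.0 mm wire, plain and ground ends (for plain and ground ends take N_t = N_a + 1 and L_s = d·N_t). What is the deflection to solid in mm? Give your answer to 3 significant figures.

11.8 mm

N_t = 17; L_s = 2.0·17 = 34 mm
δ_solid = L₀ − L_s = 45.8 − 34 = 11.8 mm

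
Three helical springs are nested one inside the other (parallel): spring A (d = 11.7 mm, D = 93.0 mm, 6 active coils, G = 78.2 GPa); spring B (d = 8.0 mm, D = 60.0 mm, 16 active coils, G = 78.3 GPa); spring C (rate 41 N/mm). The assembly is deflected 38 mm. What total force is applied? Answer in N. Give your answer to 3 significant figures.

k_A = Gd⁴/(8D³N_a) = (78.2×10³)(11.7⁴)/(8·93.0³·6) = 37.954 N/mm
k_B = Gd⁴/(8D³N_a) = (78.3×10³)(8.0⁴)/(8·60.0³·16) = 11.6 N/mm
Parallel: k_eq = 37.954 + 11.6 + 41 = 90.554 N/mm
F = k_eq·δ = 90.554·38 = 3441.1 N

3440 N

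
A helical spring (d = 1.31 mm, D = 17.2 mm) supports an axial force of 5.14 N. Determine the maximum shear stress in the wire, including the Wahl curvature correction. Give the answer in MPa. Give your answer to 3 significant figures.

111 MPa

Spring index C = D/d = 17.2/1.31 = 13.1298
K_W = (4C−1)/(4C−4) + 0.615/C = 51.519/48.519 + 0.0468 = 1.1087
τ₀ = 8FD/(πd³) = 8·5.14·17.2/(π·1.31³) = 707.264/7.0626 = 100.14 MPa
τ_max = K·τ₀ = 1.1087 × 100.14 = 111.02 MPa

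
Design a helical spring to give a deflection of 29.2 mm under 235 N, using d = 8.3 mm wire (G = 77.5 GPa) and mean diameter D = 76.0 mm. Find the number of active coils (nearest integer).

13

Required rate k = F/δ = 235/29.2 = 8.0479 N/mm
N_a = Gd⁴/(8D³k) = (77.5×10³ × 8.3⁴)/(8 × 76.0³ × 8.0479)
    = 3.67802e+08 / 2.82628e+07 = 13.01 → 13 coils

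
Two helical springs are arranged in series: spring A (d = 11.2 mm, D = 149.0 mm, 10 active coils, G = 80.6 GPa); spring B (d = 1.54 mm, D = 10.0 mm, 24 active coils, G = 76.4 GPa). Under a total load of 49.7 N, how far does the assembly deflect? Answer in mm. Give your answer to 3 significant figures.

32.6 mm

k_A = Gd⁴/(8D³N_a) = (80.6×10³)(11.2⁴)/(8·149.0³·10) = 4.7925 N/mm
k_B = Gd⁴/(8D³N_a) = (76.4×10³)(1.54⁴)/(8·10.0³·24) = 2.2381 N/mm
Series: 1/k_eq = 1/4.7925 + 1/2.2381 = 0.65547; k_eq = 1.5256 N/mm
δ = F/k_eq = 49.7/1.5256 = 32.577 mm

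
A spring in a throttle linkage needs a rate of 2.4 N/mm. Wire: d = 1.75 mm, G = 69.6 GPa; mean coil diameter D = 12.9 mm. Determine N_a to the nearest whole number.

16

N_a = Gd⁴/(8D³k) = (69.6×10³ × 1.75⁴)/(8 × 12.9³ × 2.4)
    = 652772 / 41216.4 = 15.84 → 16 coils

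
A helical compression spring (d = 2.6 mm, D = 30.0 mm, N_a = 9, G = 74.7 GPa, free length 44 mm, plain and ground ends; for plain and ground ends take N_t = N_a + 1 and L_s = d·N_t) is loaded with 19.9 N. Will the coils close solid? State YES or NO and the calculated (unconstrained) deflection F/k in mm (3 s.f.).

NO, δ = 11.3 mm

k = Gd⁴/(8D³N_a) = (74.7×10³)(2.6⁴)/(8·30.0³·9) = 1.756 N/mm
N_t = 10; L_s = 2.6·10 = 26 mm; δ_solid = L₀ − L_s = 44 − 26 = 18 mm
δ = F/k = 19.9/1.756 = 11.333 mm
δ < δ_solid → spring does not go solid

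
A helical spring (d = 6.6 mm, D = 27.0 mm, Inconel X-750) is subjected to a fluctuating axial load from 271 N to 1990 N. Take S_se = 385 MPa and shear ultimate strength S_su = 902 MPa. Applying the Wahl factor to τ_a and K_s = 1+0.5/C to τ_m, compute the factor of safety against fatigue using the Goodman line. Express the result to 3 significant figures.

C = D/d = 27.0/6.6 = 4.0909; K_W = (4C−1)/(4C−4)+0.615/C = 1.3930; K_s = 1+0.5/C = 1.1222
F_a = (F_max−F_min)/2 = 859.5 N; F_m = (F_max+F_min)/2 = 1130.5 N
τ_a = K_W·8F_aD/(πd³) = 1.3930 × 205.55 = 286.33 MPa
τ_m = K_s·8F_mD/(πd³) = 1.1222 × 270.36 = 303.4 MPa
Goodman: 1/n_f = τ_a/S_se + τ_m/S_su = 286.33/385 + 303.4/902 = 0.74371 + 0.33637 = 1.0801
n_f = 1/1.0801 = 0.9259

0.926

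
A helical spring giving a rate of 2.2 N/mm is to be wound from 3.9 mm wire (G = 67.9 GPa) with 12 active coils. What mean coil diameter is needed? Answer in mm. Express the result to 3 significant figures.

42.1 mm

D = (Gd⁴/(8N_a·k))^(1/3) = (67.9×10³·3.9⁴/(8·12·2.2))^(1/3)
  = (74376.3)^(1/3) = 42.0544 mm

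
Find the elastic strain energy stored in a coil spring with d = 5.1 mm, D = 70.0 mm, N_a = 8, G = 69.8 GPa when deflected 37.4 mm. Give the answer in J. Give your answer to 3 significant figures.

1.50 J

k = Gd⁴/(8D³N_a) = (69.8×10³)(5.1⁴)/(8·70.0³·8) = 2.1511 N/mm
U = ½kδ² = 0.5 × 2.1511 × 37.4² = 1504.4 N·mm = 1.5044 J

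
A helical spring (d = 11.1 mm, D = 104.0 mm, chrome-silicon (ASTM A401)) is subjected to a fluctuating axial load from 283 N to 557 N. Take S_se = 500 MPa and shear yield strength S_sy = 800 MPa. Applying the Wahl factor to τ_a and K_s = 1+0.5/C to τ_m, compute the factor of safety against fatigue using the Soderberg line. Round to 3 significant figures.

5.94

C = D/d = 104.0/11.1 = 9.3694; K_W = (4C−1)/(4C−4)+0.615/C = 1.1553; K_s = 1+0.5/C = 1.0534
F_a = (F_max−F_min)/2 = 137 N; F_m = (F_max+F_min)/2 = 420 N
τ_a = K_W·8F_aD/(πd³) = 1.1553 × 26.529 = 30.648 MPa
τ_m = K_s·8F_mD/(πd³) = 1.0534 × 81.331 = 85.671 MPa
Soderberg: 1/n_f = τ_a/S_se + τ_m/S_sy = 30.648/500 + 85.671/800 = 0.06130 + 0.10709 = 0.16838
n_f = 1/0.16838 = 5.939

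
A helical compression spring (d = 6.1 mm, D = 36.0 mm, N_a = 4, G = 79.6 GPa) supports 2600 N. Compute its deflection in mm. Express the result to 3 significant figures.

k = Gd⁴/(8D³N_a) = (79.6×10³)(6.1⁴)/(8·36.0³·4) = 73.82 N/mm
δ = F/k = 2600 / 73.82 = 35.221 mm

35.2 mm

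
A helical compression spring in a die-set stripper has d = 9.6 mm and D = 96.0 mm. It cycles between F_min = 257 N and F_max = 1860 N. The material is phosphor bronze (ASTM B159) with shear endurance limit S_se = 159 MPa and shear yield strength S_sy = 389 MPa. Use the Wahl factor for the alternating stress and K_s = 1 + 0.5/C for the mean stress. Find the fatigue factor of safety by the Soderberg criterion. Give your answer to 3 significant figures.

0.419

C = D/d = 96.0/9.6 = 10.0000; K_W = (4C−1)/(4C−4)+0.615/C = 1.1448; K_s = 1+0.5/C = 1.0500
F_a = (F_max−F_min)/2 = 801.5 N; F_m = (F_max+F_min)/2 = 1058.5 N
τ_a = K_W·8F_aD/(πd³) = 1.1448 × 221.46 = 253.54 MPa
τ_m = K_s·8F_mD/(πd³) = 1.0500 × 292.47 = 307.1 MPa
Soderberg: 1/n_f = τ_a/S_se + τ_m/S_sy = 253.54/159 + 307.1/389 = 1.59458 + 0.78946 = 2.384
n_f = 1/2.384 = 0.4195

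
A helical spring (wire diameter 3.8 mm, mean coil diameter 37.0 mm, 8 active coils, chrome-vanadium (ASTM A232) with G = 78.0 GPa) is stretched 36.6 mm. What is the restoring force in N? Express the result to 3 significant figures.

184 N

k = Gd⁴/(8D³N_a) = (78.0×10³)(3.8⁴)/(8·37.0³·8) = 5.017 N/mm
F = k·δ = 5.017 × 36.6 = 183.62 N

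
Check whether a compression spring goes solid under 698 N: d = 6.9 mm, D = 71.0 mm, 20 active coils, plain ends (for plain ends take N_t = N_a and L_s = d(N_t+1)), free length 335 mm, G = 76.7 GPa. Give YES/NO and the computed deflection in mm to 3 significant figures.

YES, δ = 230 mm

k = Gd⁴/(8D³N_a) = (76.7×10³)(6.9⁴)/(8·71.0³·20) = 3.036 N/mm
N_t = 20; L_s = 6.9·21 = 144.9 mm; δ_solid = L₀ − L_s = 335 − 144.9 = 190.1 mm
δ = F/k = 698/3.036 = 229.91 mm
δ ≥ δ_solid → spring goes solid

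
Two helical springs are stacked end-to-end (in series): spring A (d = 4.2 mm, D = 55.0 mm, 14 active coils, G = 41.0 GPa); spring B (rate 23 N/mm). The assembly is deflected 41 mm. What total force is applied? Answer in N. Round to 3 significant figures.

k_A = Gd⁴/(8D³N_a) = (41.0×10³)(4.2⁴)/(8·55.0³·14) = 0.68466 N/mm
Series: 1/k_eq = 1/0.68466 + 1/23 = 1.5041; k_eq = 0.66487 N/mm
F = k_eq·δ = 0.66487·41 = 27.26 N

27.3 N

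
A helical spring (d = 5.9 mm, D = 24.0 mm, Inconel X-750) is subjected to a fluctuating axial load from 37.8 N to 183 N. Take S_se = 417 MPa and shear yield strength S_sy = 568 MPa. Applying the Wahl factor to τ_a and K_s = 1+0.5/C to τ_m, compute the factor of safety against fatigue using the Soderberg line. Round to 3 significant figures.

C = D/d = 24.0/5.9 = 4.0678; K_W = (4C−1)/(4C−4)+0.615/C = 1.3957; K_s = 1+0.5/C = 1.1229
F_a = (F_max−F_min)/2 = 72.6 N; F_m = (F_max+F_min)/2 = 110.4 N
τ_a = K_W·8F_aD/(πd³) = 1.3957 × 21.604 = 30.152 MPa
τ_m = K_s·8F_mD/(πd³) = 1.1229 × 32.852 = 36.89 MPa
Soderberg: 1/n_f = τ_a/S_se + τ_m/S_sy = 30.152/417 + 36.89/568 = 0.07231 + 0.06495 = 0.13725
n_f = 1/0.13725 = 7.286

7.29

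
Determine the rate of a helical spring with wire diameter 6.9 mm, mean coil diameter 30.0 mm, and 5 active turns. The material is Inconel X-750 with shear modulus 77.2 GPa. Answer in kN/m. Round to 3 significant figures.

162 kN/m

k = Gd⁴/(8D³N_a) = (77.2×10³ × 6.9⁴) / (8 × 30.0³ × 5)
  = 1.7499e+08 / 1.08e+06 = 162.03 N/mm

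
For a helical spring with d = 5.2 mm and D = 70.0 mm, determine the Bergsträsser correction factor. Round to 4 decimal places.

1.0983

C = D/d = 70.0/5.2 = 13.4615
K_B = (4C+2)/(4C−3) = 55.846/50.846 = 1.0983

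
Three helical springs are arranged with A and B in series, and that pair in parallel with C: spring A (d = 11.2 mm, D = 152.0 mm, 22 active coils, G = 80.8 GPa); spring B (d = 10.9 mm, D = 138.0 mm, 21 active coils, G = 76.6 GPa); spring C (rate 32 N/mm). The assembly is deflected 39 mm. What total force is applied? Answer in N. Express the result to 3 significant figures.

1290 N

k_A = Gd⁴/(8D³N_a) = (80.8×10³)(11.2⁴)/(8·152.0³·22) = 2.057 N/mm
k_B = Gd⁴/(8D³N_a) = (76.6×10³)(10.9⁴)/(8·138.0³·21) = 2.449 N/mm
Springs A,B series: k_AB = 1/(1/2.057+1/2.449) = 1.118 N/mm; parallel with C: k_eq = 1.118+32 = 33.118 N/mm
F = k_eq·δ = 33.118·39 = 1291.6 N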